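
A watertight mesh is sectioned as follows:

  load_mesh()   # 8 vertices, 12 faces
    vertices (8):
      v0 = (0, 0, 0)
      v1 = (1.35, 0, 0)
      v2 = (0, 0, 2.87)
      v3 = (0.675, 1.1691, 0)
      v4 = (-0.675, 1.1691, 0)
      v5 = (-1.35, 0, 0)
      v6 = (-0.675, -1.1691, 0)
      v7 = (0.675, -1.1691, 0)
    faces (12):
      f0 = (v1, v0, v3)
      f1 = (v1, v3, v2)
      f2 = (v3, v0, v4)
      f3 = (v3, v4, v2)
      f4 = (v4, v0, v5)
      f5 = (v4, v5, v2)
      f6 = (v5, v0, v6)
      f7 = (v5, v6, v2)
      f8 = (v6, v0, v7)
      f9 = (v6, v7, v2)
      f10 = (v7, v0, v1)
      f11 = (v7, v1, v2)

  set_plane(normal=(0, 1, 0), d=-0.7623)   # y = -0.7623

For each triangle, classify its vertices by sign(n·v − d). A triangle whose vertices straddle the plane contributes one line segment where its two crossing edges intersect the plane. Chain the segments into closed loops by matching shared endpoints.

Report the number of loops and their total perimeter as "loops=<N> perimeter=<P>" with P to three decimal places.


Straddling triangles (6 of 12):
  (v5,v0,v6) [++-] → (-0.440127, -0.7623, 0)–(-0.909873, -0.7623, 0)  len=0.4697
  (v5,v6,v2) [+-+] → (-0.909873, -0.7623, 0)–(-0.440127, -0.7623, 0.998645)  len=1.1036
  (v6,v0,v7) [-+-] → (-0.440127, -0.7623, 0)–(0.440127, -0.7623, 0)  len=0.8803
  (v6,v7,v2) [--+] → (0.440127, -0.7623, 0.998645)–(-0.440127, -0.7623, 0.998645)  len=0.8803
  (v7,v0,v1) [-++] → (0.440127, -0.7623, 0)–(0.909873, -0.7623, 0)  len=0.4697
  (v7,v1,v2) [-++] → (0.909873, -0.7623, 0)–(0.440127, -0.7623, 0.998645)  len=1.1036

Chained into 1 loop(s):
  loop 1: 6 segments, perimeter = 4.9072
Total perimeter = 4.907

loops=1 perimeter=4.907


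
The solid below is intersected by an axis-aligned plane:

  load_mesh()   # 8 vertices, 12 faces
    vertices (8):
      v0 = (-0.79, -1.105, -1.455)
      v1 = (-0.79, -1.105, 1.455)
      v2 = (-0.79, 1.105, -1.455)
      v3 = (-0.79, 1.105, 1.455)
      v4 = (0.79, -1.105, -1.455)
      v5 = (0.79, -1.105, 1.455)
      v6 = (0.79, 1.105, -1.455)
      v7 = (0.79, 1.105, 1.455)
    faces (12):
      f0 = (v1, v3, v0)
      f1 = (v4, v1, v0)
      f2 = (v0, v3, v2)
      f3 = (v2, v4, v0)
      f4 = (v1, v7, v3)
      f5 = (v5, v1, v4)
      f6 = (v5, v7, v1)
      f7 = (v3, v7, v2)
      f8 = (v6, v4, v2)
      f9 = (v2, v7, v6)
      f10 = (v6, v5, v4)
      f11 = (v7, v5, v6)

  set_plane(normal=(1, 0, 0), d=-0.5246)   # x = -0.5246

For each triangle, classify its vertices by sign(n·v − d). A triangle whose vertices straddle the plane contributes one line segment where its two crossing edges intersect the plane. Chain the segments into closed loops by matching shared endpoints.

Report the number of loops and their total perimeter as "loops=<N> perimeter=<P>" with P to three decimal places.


Straddling triangles (8 of 12):
  (v4,v1,v0) [+--] → (-0.5246, -1.105, 0.966194)–(-0.5246, -1.105, -1.455)  len=2.4212
  (v2,v4,v0) [-+-] → (-0.5246, 0.733776, -1.455)–(-0.5246, -1.105, -1.455)  len=1.8388
  (v1,v7,v3) [-+-] → (-0.5246, -0.733776, 1.455)–(-0.5246, 1.105, 1.455)  len=1.8388
  (v5,v1,v4) [+-+] → (-0.5246, -1.105, 1.455)–(-0.5246, -1.105, 0.966194)  len=0.4888
  (v5,v7,v1) [++-] → (-0.5246, -0.733776, 1.455)–(-0.5246, -1.105, 1.455)  len=0.3712
  (v3,v7,v2) [-+-] → (-0.5246, 1.105, 1.455)–(-0.5246, 1.105, -0.966194)  len=2.4212
  (v6,v4,v2) [++-] → (-0.5246, 0.733776, -1.455)–(-0.5246, 1.105, -1.455)  len=0.3712
  (v2,v7,v6) [-++] → (-0.5246, 1.105, -0.966194)–(-0.5246, 1.105, -1.455)  len=0.4888

Chained into 1 loop(s):
  loop 1: 8 segments, perimeter = 10.2400
Total perimeter = 10.240

loops=1 perimeter=10.240


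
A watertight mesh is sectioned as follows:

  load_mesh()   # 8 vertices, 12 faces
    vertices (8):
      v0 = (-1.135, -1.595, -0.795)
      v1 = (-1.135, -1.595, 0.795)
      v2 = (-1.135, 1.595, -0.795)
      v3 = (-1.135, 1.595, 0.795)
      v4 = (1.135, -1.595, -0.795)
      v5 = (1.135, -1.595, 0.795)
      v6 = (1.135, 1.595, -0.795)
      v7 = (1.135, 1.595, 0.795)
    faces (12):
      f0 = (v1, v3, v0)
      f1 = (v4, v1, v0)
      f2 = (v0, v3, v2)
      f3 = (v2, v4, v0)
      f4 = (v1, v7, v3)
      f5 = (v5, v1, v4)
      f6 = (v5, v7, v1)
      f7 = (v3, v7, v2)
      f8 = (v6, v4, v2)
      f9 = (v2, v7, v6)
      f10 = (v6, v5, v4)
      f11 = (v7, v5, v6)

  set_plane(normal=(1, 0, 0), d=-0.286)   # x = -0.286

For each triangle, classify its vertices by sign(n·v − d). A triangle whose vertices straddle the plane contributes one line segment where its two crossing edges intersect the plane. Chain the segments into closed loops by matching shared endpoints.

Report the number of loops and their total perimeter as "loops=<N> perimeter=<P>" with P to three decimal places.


loops=1 perimeter=9.560

Straddling triangles (8 of 12):
  (v4,v1,v0) [+--] → (-0.286, -1.595, 0.200326)–(-0.286, -1.595, -0.795)  len=0.9953
  (v2,v4,v0) [-+-] → (-0.286, 0.401912, -0.795)–(-0.286, -1.595, -0.795)  len=1.9969
  (v1,v7,v3) [-+-] → (-0.286, -0.401912, 0.795)–(-0.286, 1.595, 0.795)  len=1.9969
  (v5,v1,v4) [+-+] → (-0.286, -1.595, 0.795)–(-0.286, -1.595, 0.200326)  len=0.5947
  (v5,v7,v1) [++-] → (-0.286, -0.401912, 0.795)–(-0.286, -1.595, 0.795)  len=1.1931
  (v3,v7,v2) [-+-] → (-0.286, 1.595, 0.795)–(-0.286, 1.595, -0.200326)  len=0.9953
  (v6,v4,v2) [++-] → (-0.286, 0.401912, -0.795)–(-0.286, 1.595, -0.795)  len=1.1931
  (v2,v7,v6) [-++] → (-0.286, 1.595, -0.200326)–(-0.286, 1.595, -0.795)  len=0.5947

Chained into 1 loop(s):
  loop 1: 8 segments, perimeter = 9.5600
Total perimeter = 9.560


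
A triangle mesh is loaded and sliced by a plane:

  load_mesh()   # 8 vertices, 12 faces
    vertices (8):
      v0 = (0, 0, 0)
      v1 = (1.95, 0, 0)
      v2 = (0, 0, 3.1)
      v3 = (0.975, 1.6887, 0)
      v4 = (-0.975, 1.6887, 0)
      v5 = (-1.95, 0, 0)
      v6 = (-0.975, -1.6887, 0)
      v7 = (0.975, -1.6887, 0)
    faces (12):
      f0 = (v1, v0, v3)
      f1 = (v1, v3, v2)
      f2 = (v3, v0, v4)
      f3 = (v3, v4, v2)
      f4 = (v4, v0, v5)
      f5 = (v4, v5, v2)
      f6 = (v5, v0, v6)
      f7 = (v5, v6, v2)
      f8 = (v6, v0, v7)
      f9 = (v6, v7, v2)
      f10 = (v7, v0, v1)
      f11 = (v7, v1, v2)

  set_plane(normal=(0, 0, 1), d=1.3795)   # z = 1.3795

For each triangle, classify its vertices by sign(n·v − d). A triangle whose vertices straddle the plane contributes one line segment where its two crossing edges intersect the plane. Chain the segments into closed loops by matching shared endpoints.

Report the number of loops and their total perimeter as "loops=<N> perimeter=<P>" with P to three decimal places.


loops=1 perimeter=6.493

Straddling triangles (6 of 12):
  (v1,v3,v2) [--+] → (0.541125, 0.937229, 1.3795)–(1.08225, 0, 1.3795)  len=1.0822
  (v3,v4,v2) [--+] → (-0.541125, 0.937229, 1.3795)–(0.541125, 0.937229, 1.3795)  len=1.0823
  (v4,v5,v2) [--+] → (-1.08225, 0, 1.3795)–(-0.541125, 0.937229, 1.3795)  len=1.0822
  (v5,v6,v2) [--+] → (-0.541125, -0.937229, 1.3795)–(-1.08225, 0, 1.3795)  len=1.0822
  (v6,v7,v2) [--+] → (0.541125, -0.937229, 1.3795)–(-0.541125, -0.937229, 1.3795)  len=1.0823
  (v7,v1,v2) [--+] → (1.08225, 0, 1.3795)–(0.541125, -0.937229, 1.3795)  len=1.0822

Chained into 1 loop(s):
  loop 1: 6 segments, perimeter = 6.4934
Total perimeter = 6.493


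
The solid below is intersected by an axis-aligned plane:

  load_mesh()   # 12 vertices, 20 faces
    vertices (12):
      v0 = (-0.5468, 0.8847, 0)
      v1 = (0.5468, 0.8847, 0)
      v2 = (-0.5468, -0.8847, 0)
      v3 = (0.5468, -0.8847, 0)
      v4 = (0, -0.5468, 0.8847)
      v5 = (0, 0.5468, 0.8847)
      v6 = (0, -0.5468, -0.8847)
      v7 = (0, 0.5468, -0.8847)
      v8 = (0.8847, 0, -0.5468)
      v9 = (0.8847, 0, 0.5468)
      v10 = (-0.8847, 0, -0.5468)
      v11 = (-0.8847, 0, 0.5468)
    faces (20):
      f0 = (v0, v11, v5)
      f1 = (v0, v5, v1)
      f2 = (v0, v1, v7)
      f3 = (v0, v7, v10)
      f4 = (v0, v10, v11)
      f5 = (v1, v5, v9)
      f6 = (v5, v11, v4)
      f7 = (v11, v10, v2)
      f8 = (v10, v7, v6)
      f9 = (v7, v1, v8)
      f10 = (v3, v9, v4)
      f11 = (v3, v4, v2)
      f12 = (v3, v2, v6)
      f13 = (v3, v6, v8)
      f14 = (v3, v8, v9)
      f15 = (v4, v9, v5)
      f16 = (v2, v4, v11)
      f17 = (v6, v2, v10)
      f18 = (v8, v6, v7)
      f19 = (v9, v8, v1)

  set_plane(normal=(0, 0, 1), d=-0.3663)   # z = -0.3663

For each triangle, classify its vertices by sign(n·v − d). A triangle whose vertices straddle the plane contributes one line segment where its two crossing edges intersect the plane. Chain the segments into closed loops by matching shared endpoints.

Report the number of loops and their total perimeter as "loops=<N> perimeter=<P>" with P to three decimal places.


loops=1 perimeter=5.093

Straddling triangles (10 of 20):
  (v0,v1,v7) [++-] → (0.320404, 0.744796, -0.3663)–(-0.320404, 0.744796, -0.3663)  len=0.6408
  (v0,v7,v10) [+--] → (-0.320404, 0.744796, -0.3663)–(-0.773158, 0.292042, -0.3663)  len=0.6403
  (v0,v10,v11) [+-+] → (-0.773158, 0.292042, -0.3663)–(-0.8847, 0, -0.3663)  len=0.3126
  (v11,v10,v2) [+-+] → (-0.8847, 0, -0.3663)–(-0.773158, -0.292042, -0.3663)  len=0.3126
  (v7,v1,v8) [-+-] → (0.320404, 0.744796, -0.3663)–(0.773158, 0.292042, -0.3663)  len=0.6403
  (v3,v2,v6) [++-] → (-0.320404, -0.744796, -0.3663)–(0.320404, -0.744796, -0.3663)  len=0.6408
  (v3,v6,v8) [+--] → (0.320404, -0.744796, -0.3663)–(0.773158, -0.292042, -0.3663)  len=0.6403
  (v3,v8,v9) [+-+] → (0.773158, -0.292042, -0.3663)–(0.8847, 0, -0.3663)  len=0.3126
  (v6,v2,v10) [-+-] → (-0.320404, -0.744796, -0.3663)–(-0.773158, -0.292042, -0.3663)  len=0.6403
  (v9,v8,v1) [+-+] → (0.8847, 0, -0.3663)–(0.773158, 0.292042, -0.3663)  len=0.3126

Chained into 1 loop(s):
  loop 1: 10 segments, perimeter = 5.0933
Total perimeter = 5.093


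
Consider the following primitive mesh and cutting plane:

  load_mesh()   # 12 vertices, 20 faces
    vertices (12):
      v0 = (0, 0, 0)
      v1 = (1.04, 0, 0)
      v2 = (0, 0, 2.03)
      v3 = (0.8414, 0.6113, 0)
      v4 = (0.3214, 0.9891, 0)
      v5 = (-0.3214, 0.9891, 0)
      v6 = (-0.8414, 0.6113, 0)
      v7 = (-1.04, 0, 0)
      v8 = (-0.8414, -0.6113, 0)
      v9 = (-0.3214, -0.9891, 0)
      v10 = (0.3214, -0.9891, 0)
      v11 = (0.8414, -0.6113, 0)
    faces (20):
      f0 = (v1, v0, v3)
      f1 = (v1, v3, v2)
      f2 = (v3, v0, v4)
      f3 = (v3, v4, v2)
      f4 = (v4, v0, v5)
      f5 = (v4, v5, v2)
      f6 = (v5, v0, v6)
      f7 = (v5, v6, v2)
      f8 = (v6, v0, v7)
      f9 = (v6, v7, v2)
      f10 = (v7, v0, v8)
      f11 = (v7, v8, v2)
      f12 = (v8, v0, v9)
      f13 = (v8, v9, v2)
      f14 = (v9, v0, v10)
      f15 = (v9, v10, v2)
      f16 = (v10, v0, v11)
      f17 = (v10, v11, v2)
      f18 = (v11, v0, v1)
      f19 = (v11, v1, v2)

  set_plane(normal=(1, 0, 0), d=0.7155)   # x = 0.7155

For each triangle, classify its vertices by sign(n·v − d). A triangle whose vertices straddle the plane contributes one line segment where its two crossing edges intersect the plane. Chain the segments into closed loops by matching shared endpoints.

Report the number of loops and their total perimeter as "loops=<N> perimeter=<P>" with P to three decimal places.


loops=1 perimeter=3.346

Straddling triangles (8 of 20):
  (v1,v0,v3) [+-+] → (0.7155, 0, 0)–(0.7155, 0.51983, 0)  len=0.5198
  (v1,v3,v2) [++-] → (0.7155, 0.51983, 0.303752)–(0.7155, 0, 0.633399)  len=0.6155
  (v3,v0,v4) [+--] → (0.7155, 0.51983, 0)–(0.7155, 0.702771, 0)  len=0.1829
  (v3,v4,v2) [+--] → (0.7155, 0.702771, 0)–(0.7155, 0.51983, 0.303752)  len=0.3546
  (v10,v0,v11) [--+] → (0.7155, -0.51983, 0)–(0.7155, -0.702771, 0)  len=0.1829
  (v10,v11,v2) [-+-] → (0.7155, -0.702771, 0)–(0.7155, -0.51983, 0.303752)  len=0.3546
  (v11,v0,v1) [+-+] → (0.7155, -0.51983, 0)–(0.7155, 0, 0)  len=0.5198
  (v11,v1,v2) [++-] → (0.7155, 0, 0.633399)–(0.7155, -0.51983, 0.303752)  len=0.6155

Chained into 1 loop(s):
  loop 1: 8 segments, perimeter = 3.3458
Total perimeter = 3.346


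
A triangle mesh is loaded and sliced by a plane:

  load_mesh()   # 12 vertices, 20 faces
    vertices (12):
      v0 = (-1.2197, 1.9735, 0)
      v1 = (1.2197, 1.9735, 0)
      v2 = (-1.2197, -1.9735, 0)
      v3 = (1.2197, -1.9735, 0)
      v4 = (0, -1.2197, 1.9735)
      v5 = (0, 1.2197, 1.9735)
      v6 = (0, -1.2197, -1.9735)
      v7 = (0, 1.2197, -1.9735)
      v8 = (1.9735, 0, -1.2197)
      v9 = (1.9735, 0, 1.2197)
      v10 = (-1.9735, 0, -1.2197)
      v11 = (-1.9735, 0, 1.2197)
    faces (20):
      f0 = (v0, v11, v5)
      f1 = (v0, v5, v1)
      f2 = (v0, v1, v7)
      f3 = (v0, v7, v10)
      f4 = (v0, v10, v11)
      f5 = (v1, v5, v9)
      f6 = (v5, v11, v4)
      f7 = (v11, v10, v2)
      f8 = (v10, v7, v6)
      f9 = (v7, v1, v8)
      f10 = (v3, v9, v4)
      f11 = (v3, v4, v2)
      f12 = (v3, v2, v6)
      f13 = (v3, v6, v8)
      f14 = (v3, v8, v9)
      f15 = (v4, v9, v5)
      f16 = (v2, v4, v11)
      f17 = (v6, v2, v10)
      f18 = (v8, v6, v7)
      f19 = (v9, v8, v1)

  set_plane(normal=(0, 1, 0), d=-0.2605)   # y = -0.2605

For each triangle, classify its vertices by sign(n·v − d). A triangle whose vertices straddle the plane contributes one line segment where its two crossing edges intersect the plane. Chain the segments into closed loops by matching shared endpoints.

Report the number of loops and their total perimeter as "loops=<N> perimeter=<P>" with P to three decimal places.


loops=1 perimeter=12.702

Straddling triangles (10 of 20):
  (v5,v11,v4) [++-] → (-1.55201, -0.2605, 1.38069)–(0, -0.2605, 1.9735)  len=1.6614
  (v11,v10,v2) [++-] → (-1.874, -0.2605, -1.0587)–(-1.874, -0.2605, 1.0587)  len=2.1174
  (v10,v7,v6) [++-] → (0, -0.2605, -1.9735)–(-1.55201, -0.2605, -1.38069)  len=1.6614
  (v3,v9,v4) [-+-] → (1.874, -0.2605, 1.0587)–(1.55201, -0.2605, 1.38069)  len=0.4554
  (v3,v6,v8) [--+] → (1.55201, -0.2605, -1.38069)–(1.874, -0.2605, -1.0587)  len=0.4554
  (v3,v8,v9) [-++] → (1.874, -0.2605, -1.0587)–(1.874, -0.2605, 1.0587)  len=2.1174
  (v4,v9,v5) [-++] → (1.55201, -0.2605, 1.38069)–(0, -0.2605, 1.9735)  len=1.6614
  (v2,v4,v11) [--+] → (-1.55201, -0.2605, 1.38069)–(-1.874, -0.2605, 1.0587)  len=0.4554
  (v6,v2,v10) [--+] → (-1.874, -0.2605, -1.0587)–(-1.55201, -0.2605, -1.38069)  len=0.4554
  (v8,v6,v7) [+-+] → (1.55201, -0.2605, -1.38069)–(0, -0.2605, -1.9735)  len=1.6614

Chained into 1 loop(s):
  loop 1: 10 segments, perimeter = 12.7017
Total perimeter = 12.702


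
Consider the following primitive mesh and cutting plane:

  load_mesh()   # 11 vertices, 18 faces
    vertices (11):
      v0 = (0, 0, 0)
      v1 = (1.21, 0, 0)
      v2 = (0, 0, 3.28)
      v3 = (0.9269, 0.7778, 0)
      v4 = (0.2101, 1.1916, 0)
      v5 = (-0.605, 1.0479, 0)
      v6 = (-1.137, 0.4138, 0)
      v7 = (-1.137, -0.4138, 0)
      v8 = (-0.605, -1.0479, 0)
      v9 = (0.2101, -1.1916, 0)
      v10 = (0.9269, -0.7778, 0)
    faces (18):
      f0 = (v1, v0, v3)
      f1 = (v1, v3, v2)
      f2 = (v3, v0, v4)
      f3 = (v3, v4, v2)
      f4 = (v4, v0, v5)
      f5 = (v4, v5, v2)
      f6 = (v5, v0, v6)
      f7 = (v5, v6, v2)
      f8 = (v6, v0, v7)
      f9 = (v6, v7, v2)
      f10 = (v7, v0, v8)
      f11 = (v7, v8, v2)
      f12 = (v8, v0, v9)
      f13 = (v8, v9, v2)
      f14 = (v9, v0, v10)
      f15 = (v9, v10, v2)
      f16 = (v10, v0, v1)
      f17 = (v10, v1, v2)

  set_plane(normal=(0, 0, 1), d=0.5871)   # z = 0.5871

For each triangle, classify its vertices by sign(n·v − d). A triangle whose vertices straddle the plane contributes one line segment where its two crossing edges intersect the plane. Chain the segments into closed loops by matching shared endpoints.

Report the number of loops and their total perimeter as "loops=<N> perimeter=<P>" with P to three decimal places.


Straddling triangles (9 of 18):
  (v1,v3,v2) [--+] → (0.760991, 0.638579, 0.5871)–(0.993417, 0, 0.5871)  len=0.6796
  (v3,v4,v2) [--+] → (0.172493, 0.978311, 0.5871)–(0.760991, 0.638579, 0.5871)  len=0.6795
  (v4,v5,v2) [--+] → (-0.496709, 0.860332, 0.5871)–(0.172493, 0.978311, 0.5871)  len=0.6795
  (v5,v6,v2) [--+] → (-0.933484, 0.339732, 0.5871)–(-0.496709, 0.860332, 0.5871)  len=0.6796
  (v6,v7,v2) [--+] → (-0.933484, -0.339732, 0.5871)–(-0.933484, 0.339732, 0.5871)  len=0.6795
  (v7,v8,v2) [--+] → (-0.496709, -0.860332, 0.5871)–(-0.933484, -0.339732, 0.5871)  len=0.6796
  (v8,v9,v2) [--+] → (0.172493, -0.978311, 0.5871)–(-0.496709, -0.860332, 0.5871)  len=0.6795
  (v9,v10,v2) [--+] → (0.760991, -0.638579, 0.5871)–(0.172493, -0.978311, 0.5871)  len=0.6795
  (v10,v1,v2) [--+] → (0.993417, 0, 0.5871)–(0.760991, -0.638579, 0.5871)  len=0.6796

Chained into 1 loop(s):
  loop 1: 9 segments, perimeter = 6.1158
Total perimeter = 6.116

loops=1 perimeter=6.116


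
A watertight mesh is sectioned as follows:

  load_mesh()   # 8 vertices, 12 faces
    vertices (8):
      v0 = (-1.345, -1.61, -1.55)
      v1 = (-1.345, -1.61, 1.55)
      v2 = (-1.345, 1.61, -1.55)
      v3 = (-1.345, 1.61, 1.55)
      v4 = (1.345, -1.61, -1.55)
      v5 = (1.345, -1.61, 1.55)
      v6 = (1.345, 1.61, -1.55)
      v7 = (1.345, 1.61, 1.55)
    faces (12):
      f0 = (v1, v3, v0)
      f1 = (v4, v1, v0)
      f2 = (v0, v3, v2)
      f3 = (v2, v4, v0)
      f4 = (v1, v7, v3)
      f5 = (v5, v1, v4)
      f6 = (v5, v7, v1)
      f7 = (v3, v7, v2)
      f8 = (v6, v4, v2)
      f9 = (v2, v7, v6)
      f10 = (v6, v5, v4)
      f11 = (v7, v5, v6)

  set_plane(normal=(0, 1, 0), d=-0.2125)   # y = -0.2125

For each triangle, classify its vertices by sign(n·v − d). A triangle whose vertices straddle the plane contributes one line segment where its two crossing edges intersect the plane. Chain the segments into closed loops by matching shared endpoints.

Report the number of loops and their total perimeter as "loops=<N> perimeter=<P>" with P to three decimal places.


Straddling triangles (8 of 12):
  (v1,v3,v0) [-+-] → (-1.345, -0.2125, 1.55)–(-1.345, -0.2125, -0.204581)  len=1.7546
  (v0,v3,v2) [-++] → (-1.345, -0.2125, -0.204581)–(-1.345, -0.2125, -1.55)  len=1.3454
  (v2,v4,v0) [+--] → (0.177523, -0.2125, -1.55)–(-1.345, -0.2125, -1.55)  len=1.5225
  (v1,v7,v3) [-++] → (-0.177523, -0.2125, 1.55)–(-1.345, -0.2125, 1.55)  len=1.1675
  (v5,v7,v1) [-+-] → (1.345, -0.2125, 1.55)–(-0.177523, -0.2125, 1.55)  len=1.5225
  (v6,v4,v2) [+-+] → (1.345, -0.2125, -1.55)–(0.177523, -0.2125, -1.55)  len=1.1675
  (v6,v5,v4) [+--] → (1.345, -0.2125, 0.204581)–(1.345, -0.2125, -1.55)  len=1.7546
  (v7,v5,v6) [+-+] → (1.345, -0.2125, 1.55)–(1.345, -0.2125, 0.204581)  len=1.3454

Chained into 1 loop(s):
  loop 1: 8 segments, perimeter = 11.5800
Total perimeter = 11.580

loops=1 perimeter=11.580


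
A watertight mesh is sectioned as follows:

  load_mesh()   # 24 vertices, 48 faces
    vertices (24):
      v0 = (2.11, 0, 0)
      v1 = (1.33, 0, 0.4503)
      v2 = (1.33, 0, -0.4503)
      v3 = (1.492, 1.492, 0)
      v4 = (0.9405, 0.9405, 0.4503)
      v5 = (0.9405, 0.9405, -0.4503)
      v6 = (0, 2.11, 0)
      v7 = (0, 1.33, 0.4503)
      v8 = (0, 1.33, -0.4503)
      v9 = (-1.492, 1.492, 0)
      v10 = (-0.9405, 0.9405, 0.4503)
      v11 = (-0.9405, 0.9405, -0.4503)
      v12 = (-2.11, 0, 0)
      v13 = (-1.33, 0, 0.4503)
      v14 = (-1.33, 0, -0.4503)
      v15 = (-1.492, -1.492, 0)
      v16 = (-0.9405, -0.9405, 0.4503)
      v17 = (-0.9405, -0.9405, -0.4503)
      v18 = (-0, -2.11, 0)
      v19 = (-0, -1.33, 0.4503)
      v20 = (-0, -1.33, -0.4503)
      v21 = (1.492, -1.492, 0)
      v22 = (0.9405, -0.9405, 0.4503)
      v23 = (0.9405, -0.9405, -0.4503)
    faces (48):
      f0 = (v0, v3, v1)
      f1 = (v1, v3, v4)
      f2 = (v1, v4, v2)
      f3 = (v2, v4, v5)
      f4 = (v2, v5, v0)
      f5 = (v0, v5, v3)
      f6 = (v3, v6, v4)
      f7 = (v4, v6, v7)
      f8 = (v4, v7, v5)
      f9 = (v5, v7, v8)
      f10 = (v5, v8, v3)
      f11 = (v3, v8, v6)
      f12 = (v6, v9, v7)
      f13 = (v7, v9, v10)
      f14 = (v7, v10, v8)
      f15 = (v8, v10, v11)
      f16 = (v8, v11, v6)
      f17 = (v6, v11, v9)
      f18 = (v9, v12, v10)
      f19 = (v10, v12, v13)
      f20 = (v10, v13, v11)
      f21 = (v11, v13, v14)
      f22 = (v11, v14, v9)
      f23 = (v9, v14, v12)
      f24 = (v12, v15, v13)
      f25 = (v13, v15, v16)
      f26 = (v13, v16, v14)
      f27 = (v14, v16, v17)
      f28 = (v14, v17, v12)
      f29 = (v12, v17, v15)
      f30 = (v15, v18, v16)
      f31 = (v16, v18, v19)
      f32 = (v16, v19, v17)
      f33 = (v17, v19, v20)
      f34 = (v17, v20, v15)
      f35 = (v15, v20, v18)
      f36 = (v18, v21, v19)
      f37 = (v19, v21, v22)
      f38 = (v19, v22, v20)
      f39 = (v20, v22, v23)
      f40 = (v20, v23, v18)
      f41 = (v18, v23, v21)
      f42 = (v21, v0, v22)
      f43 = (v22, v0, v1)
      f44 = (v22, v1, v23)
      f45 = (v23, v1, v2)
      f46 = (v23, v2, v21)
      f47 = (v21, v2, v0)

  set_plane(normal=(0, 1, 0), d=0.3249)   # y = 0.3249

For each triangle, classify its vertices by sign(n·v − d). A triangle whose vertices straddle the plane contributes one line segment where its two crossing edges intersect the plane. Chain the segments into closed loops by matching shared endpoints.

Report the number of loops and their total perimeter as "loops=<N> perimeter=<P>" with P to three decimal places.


Straddling triangles (12 of 48):
  (v0,v3,v1) [-+-] → (1.97542, 0.3249, 0)–(1.36528, 0.3249, 0.352242)  len=0.7045
  (v1,v3,v4) [-++] → (1.36528, 0.3249, 0.352242)–(1.19545, 0.3249, 0.4503)  len=0.1961
  (v1,v4,v2) [-+-] → (1.19545, 0.3249, 0.4503)–(1.19545, 0.3249, -0.139184)  len=0.5895
  (v2,v4,v5) [-++] → (1.19545, 0.3249, -0.139184)–(1.19545, 0.3249, -0.4503)  len=0.3111
  (v2,v5,v0) [-+-] → (1.19545, 0.3249, -0.4503)–(1.70599, 0.3249, -0.155558)  len=0.5895
  (v0,v5,v3) [-++] → (1.70599, 0.3249, -0.155558)–(1.97542, 0.3249, 0)  len=0.3111
  (v9,v12,v10) [+-+] → (-1.97542, 0.3249, 0)–(-1.70599, 0.3249, 0.155558)  len=0.3111
  (v10,v12,v13) [+--] → (-1.70599, 0.3249, 0.155558)–(-1.19545, 0.3249, 0.4503)  len=0.5895
  (v10,v13,v11) [+-+] → (-1.19545, 0.3249, 0.4503)–(-1.19545, 0.3249, 0.139184)  len=0.3111
  (v11,v13,v14) [+--] → (-1.19545, 0.3249, 0.139184)–(-1.19545, 0.3249, -0.4503)  len=0.5895
  (v11,v14,v9) [+-+] → (-1.19545, 0.3249, -0.4503)–(-1.36528, 0.3249, -0.352242)  len=0.1961
  (v9,v14,v12) [+--] → (-1.36528, 0.3249, -0.352242)–(-1.97542, 0.3249, 0)  len=0.7045

Chained into 2 loop(s):
  loop 1: 6 segments, perimeter = 2.7019
  loop 2: 6 segments, perimeter = 2.7019
Total perimeter = 5.404

loops=2 perimeter=5.404


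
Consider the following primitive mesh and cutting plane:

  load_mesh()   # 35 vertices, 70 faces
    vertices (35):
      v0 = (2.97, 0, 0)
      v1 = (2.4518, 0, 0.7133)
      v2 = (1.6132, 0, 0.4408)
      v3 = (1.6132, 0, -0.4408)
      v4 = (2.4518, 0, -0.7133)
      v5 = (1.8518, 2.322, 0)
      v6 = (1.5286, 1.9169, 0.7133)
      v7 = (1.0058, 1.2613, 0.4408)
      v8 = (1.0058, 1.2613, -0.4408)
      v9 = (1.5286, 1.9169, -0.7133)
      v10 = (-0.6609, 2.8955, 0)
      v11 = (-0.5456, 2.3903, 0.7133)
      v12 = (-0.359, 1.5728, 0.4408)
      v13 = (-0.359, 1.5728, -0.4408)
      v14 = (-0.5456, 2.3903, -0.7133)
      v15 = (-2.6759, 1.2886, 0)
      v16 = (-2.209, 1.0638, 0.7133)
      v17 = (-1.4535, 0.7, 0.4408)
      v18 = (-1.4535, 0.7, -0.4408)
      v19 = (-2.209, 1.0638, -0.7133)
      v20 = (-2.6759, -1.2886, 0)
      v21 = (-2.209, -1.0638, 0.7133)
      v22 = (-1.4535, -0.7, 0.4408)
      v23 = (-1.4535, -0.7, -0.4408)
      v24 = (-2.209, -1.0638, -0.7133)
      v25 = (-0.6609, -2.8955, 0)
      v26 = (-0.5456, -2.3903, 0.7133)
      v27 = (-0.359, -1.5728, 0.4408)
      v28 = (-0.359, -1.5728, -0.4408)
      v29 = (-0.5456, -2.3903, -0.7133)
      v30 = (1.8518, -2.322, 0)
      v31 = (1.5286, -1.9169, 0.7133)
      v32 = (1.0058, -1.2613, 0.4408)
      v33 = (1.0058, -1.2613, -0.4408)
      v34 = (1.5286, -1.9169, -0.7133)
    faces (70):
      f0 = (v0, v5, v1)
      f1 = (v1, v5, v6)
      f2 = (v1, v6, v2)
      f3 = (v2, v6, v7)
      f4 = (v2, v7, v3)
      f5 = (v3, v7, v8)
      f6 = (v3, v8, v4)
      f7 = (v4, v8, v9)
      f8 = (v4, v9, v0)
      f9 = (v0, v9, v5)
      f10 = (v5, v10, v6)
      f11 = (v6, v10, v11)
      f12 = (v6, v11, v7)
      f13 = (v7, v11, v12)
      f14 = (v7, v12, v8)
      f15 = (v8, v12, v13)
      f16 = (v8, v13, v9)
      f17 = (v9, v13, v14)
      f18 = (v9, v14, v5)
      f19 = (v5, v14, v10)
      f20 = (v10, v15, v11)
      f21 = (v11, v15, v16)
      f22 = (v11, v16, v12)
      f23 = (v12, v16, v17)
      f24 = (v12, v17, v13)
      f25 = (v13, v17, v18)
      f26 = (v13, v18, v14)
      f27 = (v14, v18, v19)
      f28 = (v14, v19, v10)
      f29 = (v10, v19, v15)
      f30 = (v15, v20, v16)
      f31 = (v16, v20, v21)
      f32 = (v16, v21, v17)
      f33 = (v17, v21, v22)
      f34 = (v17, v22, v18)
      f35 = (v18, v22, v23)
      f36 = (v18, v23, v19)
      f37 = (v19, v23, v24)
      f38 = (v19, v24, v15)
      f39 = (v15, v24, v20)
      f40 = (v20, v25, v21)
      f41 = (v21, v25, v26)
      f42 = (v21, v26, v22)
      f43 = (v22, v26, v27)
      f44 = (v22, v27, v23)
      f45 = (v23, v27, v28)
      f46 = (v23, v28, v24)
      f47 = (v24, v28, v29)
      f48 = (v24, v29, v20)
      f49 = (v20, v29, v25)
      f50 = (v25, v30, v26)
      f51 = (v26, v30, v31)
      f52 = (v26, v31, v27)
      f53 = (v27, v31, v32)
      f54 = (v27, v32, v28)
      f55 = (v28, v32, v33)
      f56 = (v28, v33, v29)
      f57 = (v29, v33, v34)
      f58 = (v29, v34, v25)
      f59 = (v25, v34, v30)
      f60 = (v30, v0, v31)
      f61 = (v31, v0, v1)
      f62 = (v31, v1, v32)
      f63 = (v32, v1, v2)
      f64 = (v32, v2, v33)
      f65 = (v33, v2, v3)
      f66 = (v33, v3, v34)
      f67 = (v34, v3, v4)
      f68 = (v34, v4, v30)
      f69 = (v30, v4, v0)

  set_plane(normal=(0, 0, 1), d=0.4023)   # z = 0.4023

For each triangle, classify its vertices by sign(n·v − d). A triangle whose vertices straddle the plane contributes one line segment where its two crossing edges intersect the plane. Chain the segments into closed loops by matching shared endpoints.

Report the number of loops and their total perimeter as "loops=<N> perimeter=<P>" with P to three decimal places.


Straddling triangles (28 of 70):
  (v0,v5,v1) [--+] → (2.1902, 1.0124, 0.4023)–(2.67774, 0, 0.4023)  len=1.1237
  (v1,v5,v6) [+-+] → (2.1902, 1.0124, 0.4023)–(1.66952, 2.09352, 0.4023)  len=1.2000
  (v2,v7,v3) [++-] → (1.03233, 1.20622, 0.4023)–(1.6132, 0, 0.4023)  len=1.3388
  (v3,v7,v8) [-+-] → (1.03233, 1.20622, 0.4023)–(1.0058, 1.2613, 0.4023)  len=0.0611
  (v5,v10,v6) [--+] → (0.573974, 2.34357, 0.4023)–(1.66952, 2.09352, 0.4023)  len=1.1237
  (v6,v10,v11) [+-+] → (0.573974, 2.34357, 0.4023)–(-0.595871, 2.61057, 0.4023)  len=1.1999
  (v7,v12,v8) [++-] → (-0.299398, 1.5592, 0.4023)–(1.0058, 1.2613, 0.4023)  len=1.3388
  (v8,v12,v13) [-+-] → (-0.299398, 1.5592, 0.4023)–(-0.359, 1.5728, 0.4023)  len=0.0611
  (v10,v15,v11) [--+] → (-1.47441, 1.90996, 0.4023)–(-0.595871, 2.61057, 0.4023)  len=1.1237
  (v11,v15,v16) [+-+] → (-1.47441, 1.90996, 0.4023)–(-2.41257, 1.16181, 0.4023)  len=1.1999
  (v12,v17,v13) [++-] → (-1.4057, 0.738116, 0.4023)–(-0.359, 1.5728, 0.4023)  len=1.3388
  (v13,v17,v18) [-+-] → (-1.4057, 0.738116, 0.4023)–(-1.4535, 0.7, 0.4023)  len=0.0611
  (v15,v20,v16) [--+] → (-2.41257, 0.0381496, 0.4023)–(-2.41257, 1.16181, 0.4023)  len=1.1237
  (v16,v20,v21) [+-+] → (-2.41257, 0.0381496, 0.4023)–(-2.41257, -1.16181, 0.4023)  len=1.2000
  (v17,v22,v18) [++-] → (-1.4535, -0.638861, 0.4023)–(-1.4535, 0.7, 0.4023)  len=1.3389
  (v18,v22,v23) [-+-] → (-1.4535, -0.638861, 0.4023)–(-1.4535, -0.7, 0.4023)  len=0.0611
  (v20,v25,v21) [--+] → (-1.53403, -1.86242, 0.4023)–(-2.41257, -1.16181, 0.4023)  len=1.1237
  (v21,v25,v26) [+-+] → (-1.53403, -1.86242, 0.4023)–(-0.595871, -2.61057, 0.4023)  len=1.1999
  (v22,v27,v23) [++-] → (-0.406797, -1.53468, 0.4023)–(-1.4535, -0.7, 0.4023)  len=1.3388
  (v23,v27,v28) [-+-] → (-0.406797, -1.53468, 0.4023)–(-0.359, -1.5728, 0.4023)  len=0.0611
  (v25,v30,v26) [--+] → (0.49967, -2.36052, 0.4023)–(-0.595871, -2.61057, 0.4023)  len=1.1237
  (v26,v30,v31) [+-+] → (0.49967, -2.36052, 0.4023)–(1.66952, -2.09352, 0.4023)  len=1.1999
  (v27,v32,v28) [++-] → (0.946198, -1.2749, 0.4023)–(-0.359, -1.5728, 0.4023)  len=1.3388
  (v28,v32,v33) [-+-] → (0.946198, -1.2749, 0.4023)–(1.0058, -1.2613, 0.4023)  len=0.0611
  (v30,v0,v31) [--+] → (2.15705, -1.08113, 0.4023)–(1.66952, -2.09352, 0.4023)  len=1.1237
  (v31,v0,v1) [+-+] → (2.15705, -1.08113, 0.4023)–(2.67774, 0, 0.4023)  len=1.2000
  (v32,v2,v33) [++-] → (1.58667, -0.0550817, 0.4023)–(1.0058, -1.2613, 0.4023)  len=1.3388
  (v33,v2,v3) [-+-] → (1.58667, -0.0550817, 0.4023)–(1.6132, 0, 0.4023)  len=0.0611

Chained into 2 loop(s):
  loop 1: 14 segments, perimeter = 16.2655
  loop 2: 14 segments, perimeter = 9.7995
Total perimeter = 26.065

loops=2 perimeter=26.065


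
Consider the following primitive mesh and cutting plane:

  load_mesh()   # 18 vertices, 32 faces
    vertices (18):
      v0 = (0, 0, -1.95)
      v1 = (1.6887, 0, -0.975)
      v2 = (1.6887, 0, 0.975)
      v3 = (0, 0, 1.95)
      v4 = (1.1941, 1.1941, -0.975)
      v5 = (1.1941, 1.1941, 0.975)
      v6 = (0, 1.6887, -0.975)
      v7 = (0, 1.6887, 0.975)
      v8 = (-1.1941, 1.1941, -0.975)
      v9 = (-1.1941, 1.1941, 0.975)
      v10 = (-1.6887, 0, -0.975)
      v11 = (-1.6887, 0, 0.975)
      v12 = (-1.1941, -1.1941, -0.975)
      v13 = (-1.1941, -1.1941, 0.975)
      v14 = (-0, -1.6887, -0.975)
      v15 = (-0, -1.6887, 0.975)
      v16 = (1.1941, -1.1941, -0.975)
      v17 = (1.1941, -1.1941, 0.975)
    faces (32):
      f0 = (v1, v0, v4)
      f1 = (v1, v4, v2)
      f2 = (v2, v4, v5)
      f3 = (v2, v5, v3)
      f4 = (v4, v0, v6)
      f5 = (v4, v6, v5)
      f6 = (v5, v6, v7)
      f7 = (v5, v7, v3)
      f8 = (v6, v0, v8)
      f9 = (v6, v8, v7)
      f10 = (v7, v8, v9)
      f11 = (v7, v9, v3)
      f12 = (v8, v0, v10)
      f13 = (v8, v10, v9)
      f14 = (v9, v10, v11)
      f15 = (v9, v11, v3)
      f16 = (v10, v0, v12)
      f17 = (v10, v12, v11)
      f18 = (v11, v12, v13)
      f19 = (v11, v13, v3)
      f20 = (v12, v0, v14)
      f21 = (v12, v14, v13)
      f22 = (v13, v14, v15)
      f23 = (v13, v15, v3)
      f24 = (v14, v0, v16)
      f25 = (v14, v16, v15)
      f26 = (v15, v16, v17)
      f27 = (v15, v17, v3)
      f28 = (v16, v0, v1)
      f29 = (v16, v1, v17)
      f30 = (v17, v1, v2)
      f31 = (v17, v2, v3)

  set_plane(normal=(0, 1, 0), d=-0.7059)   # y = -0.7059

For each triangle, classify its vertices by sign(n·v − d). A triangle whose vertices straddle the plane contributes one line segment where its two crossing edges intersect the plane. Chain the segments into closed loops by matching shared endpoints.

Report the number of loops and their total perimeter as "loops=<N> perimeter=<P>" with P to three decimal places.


loops=1 perimeter=9.992

Straddling triangles (12 of 32):
  (v10,v0,v12) [++-] → (-0.7059, -0.7059, -1.37362)–(-1.39631, -0.7059, -0.975)  len=0.7972
  (v10,v12,v11) [+-+] → (-1.39631, -0.7059, -0.975)–(-1.39631, -0.7059, -0.177755)  len=0.7972
  (v11,v12,v13) [+--] → (-1.39631, -0.7059, -0.177755)–(-1.39631, -0.7059, 0.975)  len=1.1528
  (v11,v13,v3) [+-+] → (-1.39631, -0.7059, 0.975)–(-0.7059, -0.7059, 1.37362)  len=0.7972
  (v12,v0,v14) [-+-] → (-0.7059, -0.7059, -1.37362)–(0, -0.7059, -1.54244)  len=0.7258
  (v13,v15,v3) [--+] → (0, -0.7059, 1.54244)–(-0.7059, -0.7059, 1.37362)  len=0.7258
  (v14,v0,v16) [-+-] → (0, -0.7059, -1.54244)–(0.7059, -0.7059, -1.37362)  len=0.7258
  (v15,v17,v3) [--+] → (0.7059, -0.7059, 1.37362)–(0, -0.7059, 1.54244)  len=0.7258
  (v16,v0,v1) [-++] → (0.7059, -0.7059, -1.37362)–(1.39631, -0.7059, -0.975)  len=0.7972
  (v16,v1,v17) [-+-] → (1.39631, -0.7059, -0.975)–(1.39631, -0.7059, 0.177755)  len=1.1528
  (v17,v1,v2) [-++] → (1.39631, -0.7059, 0.177755)–(1.39631, -0.7059, 0.975)  len=0.7972
  (v17,v2,v3) [-++] → (1.39631, -0.7059, 0.975)–(0.7059, -0.7059, 1.37362)  len=0.7972

Chained into 1 loop(s):
  loop 1: 12 segments, perimeter = 9.9921
Total perimeter = 9.992


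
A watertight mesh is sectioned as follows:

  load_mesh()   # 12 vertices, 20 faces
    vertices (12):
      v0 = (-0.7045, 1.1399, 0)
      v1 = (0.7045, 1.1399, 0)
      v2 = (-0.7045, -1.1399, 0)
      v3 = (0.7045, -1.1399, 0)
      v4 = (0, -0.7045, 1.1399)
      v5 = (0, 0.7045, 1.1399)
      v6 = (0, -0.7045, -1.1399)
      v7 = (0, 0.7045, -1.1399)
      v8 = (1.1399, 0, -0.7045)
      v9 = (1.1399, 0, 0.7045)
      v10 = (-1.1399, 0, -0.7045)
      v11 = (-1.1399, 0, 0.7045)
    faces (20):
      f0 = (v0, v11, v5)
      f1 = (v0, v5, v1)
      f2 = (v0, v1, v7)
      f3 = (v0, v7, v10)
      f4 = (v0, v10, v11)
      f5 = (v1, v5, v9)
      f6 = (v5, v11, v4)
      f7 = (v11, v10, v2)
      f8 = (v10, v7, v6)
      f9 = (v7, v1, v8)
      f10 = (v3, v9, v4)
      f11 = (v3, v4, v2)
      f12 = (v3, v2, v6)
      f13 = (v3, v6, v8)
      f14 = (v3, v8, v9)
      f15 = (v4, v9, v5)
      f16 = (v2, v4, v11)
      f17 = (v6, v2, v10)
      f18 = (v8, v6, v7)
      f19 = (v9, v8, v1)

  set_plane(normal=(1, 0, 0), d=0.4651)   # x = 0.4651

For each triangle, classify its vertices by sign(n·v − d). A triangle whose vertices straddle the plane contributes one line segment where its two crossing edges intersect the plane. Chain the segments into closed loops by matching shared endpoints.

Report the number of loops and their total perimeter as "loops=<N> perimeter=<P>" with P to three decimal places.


loops=1 perimeter=6.579

Straddling triangles (10 of 20):
  (v0,v5,v1) [--+] → (0.4651, 0.991944, 0.387356)–(0.4651, 1.1399, 0)  len=0.4147
  (v0,v1,v7) [-+-] → (0.4651, 1.1399, 0)–(0.4651, 0.991944, -0.387356)  len=0.4147
  (v1,v5,v9) [+-+] → (0.4651, 0.991944, 0.387356)–(0.4651, 0.417051, 0.962249)  len=0.8130
  (v7,v1,v8) [-++] → (0.4651, 0.991944, -0.387356)–(0.4651, 0.417051, -0.962249)  len=0.8130
  (v3,v9,v4) [++-] → (0.4651, -0.417051, 0.962249)–(0.4651, -0.991944, 0.387356)  len=0.8130
  (v3,v4,v2) [+--] → (0.4651, -0.991944, 0.387356)–(0.4651, -1.1399, 0)  len=0.4147
  (v3,v2,v6) [+--] → (0.4651, -1.1399, 0)–(0.4651, -0.991944, -0.387356)  len=0.4147
  (v3,v6,v8) [+-+] → (0.4651, -0.991944, -0.387356)–(0.4651, -0.417051, -0.962249)  len=0.8130
  (v4,v9,v5) [-+-] → (0.4651, -0.417051, 0.962249)–(0.4651, 0.417051, 0.962249)  len=0.8341
  (v8,v6,v7) [+--] → (0.4651, -0.417051, -0.962249)–(0.4651, 0.417051, -0.962249)  len=0.8341

Chained into 1 loop(s):
  loop 1: 10 segments, perimeter = 6.5789
Total perimeter = 6.579


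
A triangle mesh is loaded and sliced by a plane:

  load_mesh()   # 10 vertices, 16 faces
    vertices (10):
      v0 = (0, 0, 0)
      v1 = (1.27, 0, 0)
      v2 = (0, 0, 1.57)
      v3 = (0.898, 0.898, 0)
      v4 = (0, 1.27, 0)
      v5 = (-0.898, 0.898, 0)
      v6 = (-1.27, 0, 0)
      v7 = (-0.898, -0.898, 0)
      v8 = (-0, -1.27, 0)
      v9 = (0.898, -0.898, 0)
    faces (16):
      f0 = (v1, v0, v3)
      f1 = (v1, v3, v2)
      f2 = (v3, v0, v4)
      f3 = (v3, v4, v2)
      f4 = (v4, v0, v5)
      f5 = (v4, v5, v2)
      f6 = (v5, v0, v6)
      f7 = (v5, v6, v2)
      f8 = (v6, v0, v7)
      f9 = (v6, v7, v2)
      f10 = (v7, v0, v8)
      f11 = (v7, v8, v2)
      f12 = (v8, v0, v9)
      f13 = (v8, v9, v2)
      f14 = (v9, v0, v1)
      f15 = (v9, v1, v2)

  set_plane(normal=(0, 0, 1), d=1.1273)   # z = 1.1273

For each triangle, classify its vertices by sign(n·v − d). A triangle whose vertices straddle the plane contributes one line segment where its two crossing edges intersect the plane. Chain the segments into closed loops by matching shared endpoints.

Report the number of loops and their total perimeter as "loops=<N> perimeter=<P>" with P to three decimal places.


loops=1 perimeter=2.193

Straddling triangles (8 of 16):
  (v1,v3,v2) [--+] → (0.253213, 0.253213, 1.1273)–(0.358108, 0, 1.1273)  len=0.2741
  (v3,v4,v2) [--+] → (0, 0.358108, 1.1273)–(0.253213, 0.253213, 1.1273)  len=0.2741
  (v4,v5,v2) [--+] → (-0.253213, 0.253213, 1.1273)–(0, 0.358108, 1.1273)  len=0.2741
  (v5,v6,v2) [--+] → (-0.358108, 0, 1.1273)–(-0.253213, 0.253213, 1.1273)  len=0.2741
  (v6,v7,v2) [--+] → (-0.253213, -0.253213, 1.1273)–(-0.358108, 0, 1.1273)  len=0.2741
  (v7,v8,v2) [--+] → (0, -0.358108, 1.1273)–(-0.253213, -0.253213, 1.1273)  len=0.2741
  (v8,v9,v2) [--+] → (0.253213, -0.253213, 1.1273)–(0, -0.358108, 1.1273)  len=0.2741
  (v9,v1,v2) [--+] → (0.358108, 0, 1.1273)–(0.253213, -0.253213, 1.1273)  len=0.2741

Chained into 1 loop(s):
  loop 1: 8 segments, perimeter = 2.1926
Total perimeter = 2.193


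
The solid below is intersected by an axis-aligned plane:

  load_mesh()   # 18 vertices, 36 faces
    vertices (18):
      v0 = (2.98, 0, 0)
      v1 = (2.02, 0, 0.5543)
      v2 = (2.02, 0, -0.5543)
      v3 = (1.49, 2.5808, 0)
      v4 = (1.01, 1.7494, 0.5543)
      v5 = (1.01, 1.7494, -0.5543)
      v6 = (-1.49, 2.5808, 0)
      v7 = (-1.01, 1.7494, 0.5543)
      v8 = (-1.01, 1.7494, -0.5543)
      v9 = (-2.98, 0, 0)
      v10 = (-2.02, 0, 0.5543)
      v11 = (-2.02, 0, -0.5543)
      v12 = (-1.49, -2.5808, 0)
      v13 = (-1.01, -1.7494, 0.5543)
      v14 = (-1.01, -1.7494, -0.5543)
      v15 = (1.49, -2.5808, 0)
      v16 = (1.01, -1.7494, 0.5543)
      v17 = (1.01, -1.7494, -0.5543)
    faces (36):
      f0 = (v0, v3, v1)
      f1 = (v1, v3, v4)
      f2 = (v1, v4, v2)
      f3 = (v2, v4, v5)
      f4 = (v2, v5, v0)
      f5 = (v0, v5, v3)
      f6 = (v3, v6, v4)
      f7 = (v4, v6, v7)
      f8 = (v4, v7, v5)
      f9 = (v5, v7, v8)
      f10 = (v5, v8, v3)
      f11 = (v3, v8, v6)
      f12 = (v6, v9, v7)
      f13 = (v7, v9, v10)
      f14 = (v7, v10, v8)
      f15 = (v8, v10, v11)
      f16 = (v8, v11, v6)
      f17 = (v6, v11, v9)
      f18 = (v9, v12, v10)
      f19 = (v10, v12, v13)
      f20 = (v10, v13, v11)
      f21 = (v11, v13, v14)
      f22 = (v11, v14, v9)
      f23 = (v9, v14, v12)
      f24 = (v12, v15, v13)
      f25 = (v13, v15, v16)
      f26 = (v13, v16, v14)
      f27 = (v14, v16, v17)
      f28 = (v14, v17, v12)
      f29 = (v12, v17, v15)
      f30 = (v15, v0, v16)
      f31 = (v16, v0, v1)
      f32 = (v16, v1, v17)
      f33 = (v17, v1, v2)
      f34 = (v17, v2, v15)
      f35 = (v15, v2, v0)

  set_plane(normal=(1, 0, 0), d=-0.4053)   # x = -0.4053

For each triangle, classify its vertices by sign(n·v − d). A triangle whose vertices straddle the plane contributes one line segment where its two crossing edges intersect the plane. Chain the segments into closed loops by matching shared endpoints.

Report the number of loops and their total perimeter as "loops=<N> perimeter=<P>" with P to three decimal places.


loops=2 perimeter=6.214

Straddling triangles (12 of 36):
  (v3,v6,v4) [+-+] → (-0.4053, 2.5808, 0)–(-0.4053, 2.22007, 0.2405)  len=0.4335
  (v4,v6,v7) [+--] → (-0.4053, 2.22007, 0.2405)–(-0.4053, 1.7494, 0.5543)  len=0.5657
  (v4,v7,v5) [+-+] → (-0.4053, 1.7494, 0.5543)–(-0.4053, 1.7494, 0.222433)  len=0.3319
  (v5,v7,v8) [+--] → (-0.4053, 1.7494, 0.222433)–(-0.4053, 1.7494, -0.5543)  len=0.7767
  (v5,v8,v3) [+-+] → (-0.4053, 1.7494, -0.5543)–(-0.4053, 1.9505, -0.420226)  len=0.2417
  (v3,v8,v6) [+--] → (-0.4053, 1.9505, -0.420226)–(-0.4053, 2.5808, 0)  len=0.7575
  (v12,v15,v13) [-+-] → (-0.4053, -2.5808, 0)–(-0.4053, -1.9505, 0.420226)  len=0.7575
  (v13,v15,v16) [-++] → (-0.4053, -1.9505, 0.420226)–(-0.4053, -1.7494, 0.5543)  len=0.2417
  (v13,v16,v14) [-+-] → (-0.4053, -1.7494, 0.5543)–(-0.4053, -1.7494, -0.222433)  len=0.7767
  (v14,v16,v17) [-++] → (-0.4053, -1.7494, -0.222433)–(-0.4053, -1.7494, -0.5543)  len=0.3319
  (v14,v17,v12) [-+-] → (-0.4053, -1.7494, -0.5543)–(-0.4053, -2.22007, -0.2405)  len=0.5657
  (v12,v17,v15) [-++] → (-0.4053, -2.22007, -0.2405)–(-0.4053, -2.5808, 0)  len=0.4335

Chained into 2 loop(s):
  loop 1: 6 segments, perimeter = 3.1071
  loop 2: 6 segments, perimeter = 3.1071
Total perimeter = 6.214


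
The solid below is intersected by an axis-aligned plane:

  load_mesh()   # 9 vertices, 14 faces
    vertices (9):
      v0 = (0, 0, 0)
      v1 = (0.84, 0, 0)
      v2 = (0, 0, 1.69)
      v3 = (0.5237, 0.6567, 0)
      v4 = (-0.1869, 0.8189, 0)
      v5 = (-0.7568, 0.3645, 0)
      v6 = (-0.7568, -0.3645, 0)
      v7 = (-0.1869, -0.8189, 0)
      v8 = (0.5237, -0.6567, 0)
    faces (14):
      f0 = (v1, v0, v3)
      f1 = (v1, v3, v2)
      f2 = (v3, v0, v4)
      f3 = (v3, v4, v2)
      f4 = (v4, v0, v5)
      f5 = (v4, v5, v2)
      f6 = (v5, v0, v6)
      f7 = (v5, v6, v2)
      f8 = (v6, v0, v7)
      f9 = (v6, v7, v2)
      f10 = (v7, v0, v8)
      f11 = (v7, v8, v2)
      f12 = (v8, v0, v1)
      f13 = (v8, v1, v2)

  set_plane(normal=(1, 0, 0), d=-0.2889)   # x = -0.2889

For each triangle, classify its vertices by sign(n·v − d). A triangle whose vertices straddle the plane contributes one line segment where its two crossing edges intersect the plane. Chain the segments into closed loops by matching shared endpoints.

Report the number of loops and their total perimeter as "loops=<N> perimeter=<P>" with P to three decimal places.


loops=1 perimeter=4.162

Straddling triangles (6 of 14):
  (v4,v0,v5) [++-] → (-0.2889, 0.139144, 0)–(-0.2889, 0.737572, 0)  len=0.5984
  (v4,v5,v2) [+-+] → (-0.2889, 0.737572, 0)–(-0.2889, 0.139144, 1.04486)  len=1.2041
  (v5,v0,v6) [-+-] → (-0.2889, 0.139144, 0)–(-0.2889, -0.139144, 0)  len=0.2783
  (v5,v6,v2) [--+] → (-0.2889, -0.139144, 1.04486)–(-0.2889, 0.139144, 1.04486)  len=0.2783
  (v6,v0,v7) [-++] → (-0.2889, -0.139144, 0)–(-0.2889, -0.737572, 0)  len=0.5984
  (v6,v7,v2) [-++] → (-0.2889, -0.737572, 0)–(-0.2889, -0.139144, 1.04486)  len=1.2041

Chained into 1 loop(s):
  loop 1: 6 segments, perimeter = 4.1616
Total perimeter = 4.162
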